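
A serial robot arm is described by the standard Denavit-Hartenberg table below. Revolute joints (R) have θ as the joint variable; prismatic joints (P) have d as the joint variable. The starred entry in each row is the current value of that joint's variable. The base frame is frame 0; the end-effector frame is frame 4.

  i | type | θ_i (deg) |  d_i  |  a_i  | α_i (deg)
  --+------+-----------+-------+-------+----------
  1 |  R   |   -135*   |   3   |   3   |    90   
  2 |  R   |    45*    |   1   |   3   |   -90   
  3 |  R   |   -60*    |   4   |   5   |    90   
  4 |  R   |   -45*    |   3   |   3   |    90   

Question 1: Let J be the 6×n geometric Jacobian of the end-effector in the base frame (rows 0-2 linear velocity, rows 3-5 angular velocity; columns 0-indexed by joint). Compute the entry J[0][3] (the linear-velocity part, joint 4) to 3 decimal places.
-0.769

axis z_3 = (0.0795,0.7866,-0.6124); lever o_n−o_3 = (-2.6517,2.0677,-2.5871)
cross product → J_v[:, 3] = (-0.7687,1.8294,2.2500)
J_ω[:, 3] = z_3
entry J[0][3] = -0.7687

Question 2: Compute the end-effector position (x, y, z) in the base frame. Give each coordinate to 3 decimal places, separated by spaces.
-9.292 2.965 7.130

after link 1: o_1 = (-2.1213, -2.1213, 3.0000)
after link 2: o_2 = (-4.3284, -2.9142, 5.1213)
after link 3: o_3 = (-6.6403, 0.8976, 9.7175)
after link 4: o_4 = (-9.2919, 2.9654, 7.1304)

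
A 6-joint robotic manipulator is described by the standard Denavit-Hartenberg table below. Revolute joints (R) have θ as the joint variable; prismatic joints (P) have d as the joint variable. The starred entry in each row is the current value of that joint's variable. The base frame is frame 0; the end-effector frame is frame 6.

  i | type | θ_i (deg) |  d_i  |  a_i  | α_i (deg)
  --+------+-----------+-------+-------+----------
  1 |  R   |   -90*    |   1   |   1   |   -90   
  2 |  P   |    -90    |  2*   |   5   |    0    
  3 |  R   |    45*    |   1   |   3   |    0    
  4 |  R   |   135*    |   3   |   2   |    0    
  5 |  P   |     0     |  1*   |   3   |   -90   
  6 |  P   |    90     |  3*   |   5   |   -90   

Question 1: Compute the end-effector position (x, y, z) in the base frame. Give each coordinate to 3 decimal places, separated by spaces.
2.000 -0.121 3.121

after link 1: o_1 = (0.0000, -1.0000, 1.0000)
after link 2: o_2 = (2.0000, -1.0000, 6.0000)
after link 3: o_3 = (3.0000, -3.1213, 8.1213)
after link 4: o_4 = (6.0000, -3.1213, 6.1213)
after link 5: o_5 = (7.0000, -3.1213, 3.1213)
after link 6: o_6 = (2.0000, -0.1213, 3.1213)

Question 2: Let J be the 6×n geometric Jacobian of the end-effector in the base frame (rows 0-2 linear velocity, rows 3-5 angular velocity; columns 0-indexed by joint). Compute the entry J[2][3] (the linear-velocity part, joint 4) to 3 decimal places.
axis z_3 = (1.0000,0.0000,0.0000); lever o_n−o_3 = (-1.0000,3.0000,-5.0000)
cross product → J_v[:, 3] = (-0.0000,5.0000,3.0000)
J_ω[:, 3] = z_3
entry J[2][3] = 3.0000

3.000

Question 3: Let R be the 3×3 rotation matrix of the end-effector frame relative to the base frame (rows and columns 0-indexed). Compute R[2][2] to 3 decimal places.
End-effector z-axis (col 2 of R) = (-0.0000,0.0000,1.0000)
R[2][2] = 1.0000

1.000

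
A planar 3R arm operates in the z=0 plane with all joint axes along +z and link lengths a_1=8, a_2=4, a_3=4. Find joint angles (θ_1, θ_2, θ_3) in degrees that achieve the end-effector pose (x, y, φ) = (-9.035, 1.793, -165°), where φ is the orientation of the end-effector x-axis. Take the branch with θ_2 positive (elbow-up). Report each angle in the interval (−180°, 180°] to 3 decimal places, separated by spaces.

wrist centre = target − a_3·(cos φ, sin φ) = (-5.1713, 2.8283)
cos θ_2 = (34.7415−8²−4²)/(2·8·4) = -0.7072; θ_2 = 135.0047° (elbow-up)
β = atan2(2.8283,-5.1713) = 151.3249°; ψ = atan2(2.8282,5.1713) = 28.6742°
θ_1 = β − ψ = 122.6508°
θ_3 = φ − θ_1 − θ_2 = -62.6555° (wrapped to (-180°,180°])

122.651 135.005 -62.655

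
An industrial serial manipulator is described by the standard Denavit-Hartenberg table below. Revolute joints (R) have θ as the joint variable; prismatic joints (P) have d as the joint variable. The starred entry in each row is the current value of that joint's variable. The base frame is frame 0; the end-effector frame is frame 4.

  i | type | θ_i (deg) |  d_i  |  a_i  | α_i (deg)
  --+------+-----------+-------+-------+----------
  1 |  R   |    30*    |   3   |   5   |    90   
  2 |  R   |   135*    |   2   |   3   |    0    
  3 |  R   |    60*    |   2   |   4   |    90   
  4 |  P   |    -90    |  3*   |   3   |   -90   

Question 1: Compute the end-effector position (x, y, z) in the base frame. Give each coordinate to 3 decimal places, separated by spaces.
-1.025 -1.747 6.984

after link 1: o_1 = (4.3301, 2.5000, 3.0000)
after link 2: o_2 = (3.4930, -0.2927, 5.1213)
after link 3: o_3 = (1.1469, -3.9566, 4.0860)
after link 4: o_4 = (-1.0255, -1.7468, 6.9838)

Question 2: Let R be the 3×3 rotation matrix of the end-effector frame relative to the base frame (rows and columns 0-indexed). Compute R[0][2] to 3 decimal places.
End-effector z-axis (col 2 of R) = (-0.8365,-0.4830,-0.2588)
R[0][2] = -0.8365

-0.837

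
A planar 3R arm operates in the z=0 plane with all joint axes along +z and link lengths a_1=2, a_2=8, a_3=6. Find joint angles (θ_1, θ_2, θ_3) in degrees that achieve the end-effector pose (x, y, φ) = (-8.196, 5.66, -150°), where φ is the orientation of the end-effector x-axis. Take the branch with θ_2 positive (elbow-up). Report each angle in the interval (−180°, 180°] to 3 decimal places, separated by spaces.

59.990 60.011 89.999

wrist centre = target − a_3·(cos φ, sin φ) = (-2.9998, 8.6600)
cos θ_2 = (83.9947−2²−8²)/(2·2·8) = 0.4998; θ_2 = 60.0110° (elbow-up)
β = atan2(8.6600,-2.9998) = 109.1062°; ψ = atan2(6.9290,5.9987) = 49.1160°
θ_1 = β − ψ = 59.9902°
θ_3 = φ − θ_1 − θ_2 = 89.9988° (wrapped to (-180°,180°])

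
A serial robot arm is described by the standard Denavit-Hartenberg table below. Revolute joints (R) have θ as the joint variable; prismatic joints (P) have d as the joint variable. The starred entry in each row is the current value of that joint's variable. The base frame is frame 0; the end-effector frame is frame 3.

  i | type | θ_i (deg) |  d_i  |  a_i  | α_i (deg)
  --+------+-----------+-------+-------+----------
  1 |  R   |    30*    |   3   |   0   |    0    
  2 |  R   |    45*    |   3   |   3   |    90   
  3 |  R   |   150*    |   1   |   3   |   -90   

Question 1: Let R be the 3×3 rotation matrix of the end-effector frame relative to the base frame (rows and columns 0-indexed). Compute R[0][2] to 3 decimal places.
-0.129

End-effector z-axis (col 2 of R) = (-0.1294,-0.4830,-0.8660)
R[0][2] = -0.1294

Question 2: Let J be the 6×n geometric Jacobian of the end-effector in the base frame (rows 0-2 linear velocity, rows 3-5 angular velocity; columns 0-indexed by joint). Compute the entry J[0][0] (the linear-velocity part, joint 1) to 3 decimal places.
-0.129

axis z_0 = ẑ; lever o_n−o_0 = (1.0700,0.1294,7.5000)
cross product → J_v[:, 0] = (-0.1294,1.0700,0.0000)
J_ω[:, 0] = z_0
entry J[0][0] = -0.1294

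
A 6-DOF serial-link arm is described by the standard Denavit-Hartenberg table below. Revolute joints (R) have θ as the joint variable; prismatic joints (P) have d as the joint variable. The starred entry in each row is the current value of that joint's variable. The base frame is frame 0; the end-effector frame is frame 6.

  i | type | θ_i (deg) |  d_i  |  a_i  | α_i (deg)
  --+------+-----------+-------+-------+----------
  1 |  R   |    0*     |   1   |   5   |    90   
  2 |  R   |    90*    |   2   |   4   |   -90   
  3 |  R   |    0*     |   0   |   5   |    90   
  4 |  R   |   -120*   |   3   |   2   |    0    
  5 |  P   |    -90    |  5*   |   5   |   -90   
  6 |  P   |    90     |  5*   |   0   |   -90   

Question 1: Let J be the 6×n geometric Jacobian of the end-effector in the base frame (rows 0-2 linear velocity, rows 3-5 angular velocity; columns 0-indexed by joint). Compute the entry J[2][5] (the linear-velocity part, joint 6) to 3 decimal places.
-0.500

prismatic axis z_5 = (0.8660,-0.0000,-0.5000)
J_v[:, 5] = z_5; J_ω[:, 5] = (0,0,0)
entry J[2][5] = -0.5000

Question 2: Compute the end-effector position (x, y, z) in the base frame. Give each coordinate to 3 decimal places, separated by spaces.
after link 1: o_1 = (5.0000, 0.0000, 1.0000)
after link 2: o_2 = (5.0000, -2.0000, 5.0000)
after link 3: o_3 = (5.0000, -2.0000, 10.0000)
after link 4: o_4 = (6.7321, -5.0000, 9.0000)
after link 5: o_5 = (4.2321, -10.0000, 4.6699)
after link 6: o_6 = (8.5622, -10.0000, 2.1699)

8.562 -10.000 2.170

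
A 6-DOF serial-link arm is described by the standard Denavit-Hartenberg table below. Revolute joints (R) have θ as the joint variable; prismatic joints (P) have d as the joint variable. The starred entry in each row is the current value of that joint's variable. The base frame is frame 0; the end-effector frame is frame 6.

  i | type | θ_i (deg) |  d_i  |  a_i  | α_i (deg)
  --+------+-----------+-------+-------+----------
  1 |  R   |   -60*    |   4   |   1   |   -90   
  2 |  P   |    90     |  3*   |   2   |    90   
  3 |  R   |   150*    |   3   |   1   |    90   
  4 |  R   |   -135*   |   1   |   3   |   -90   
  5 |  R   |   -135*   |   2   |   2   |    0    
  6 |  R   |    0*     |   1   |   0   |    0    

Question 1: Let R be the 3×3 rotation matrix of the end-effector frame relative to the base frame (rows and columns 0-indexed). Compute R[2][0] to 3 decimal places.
0.079

End-effector x-axis (col 0 of R) = (0.9968,-0.0018,0.0795)
R[2][0] = 0.0795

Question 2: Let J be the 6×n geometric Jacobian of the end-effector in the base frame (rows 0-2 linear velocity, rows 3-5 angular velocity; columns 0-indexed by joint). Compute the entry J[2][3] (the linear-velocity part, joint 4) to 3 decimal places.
2.808

axis z_3 = (0.7500,0.4330,-0.5000); lever o_n−o_3 = (0.6224,4.1036,-0.3411)
cross product → J_v[:, 3] = (1.9041,-0.0554,2.8082)
J_ω[:, 3] = z_3
entry J[2][3] = 2.8082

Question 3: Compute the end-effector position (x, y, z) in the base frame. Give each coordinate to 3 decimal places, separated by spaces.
after link 1: o_1 = (0.5000, -0.8660, 4.0000)
after link 2: o_2 = (3.0981, 0.6340, 2.0000)
after link 3: o_3 = (5.0311, -1.7141, 2.8660)
after link 4: o_4 = (3.8019, 0.0257, 0.5289)
after link 5: o_5 = (5.7008, 1.6003, 1.9126)
after link 6: o_6 = (5.6534, 2.3895, 2.5249)

5.653 2.389 2.525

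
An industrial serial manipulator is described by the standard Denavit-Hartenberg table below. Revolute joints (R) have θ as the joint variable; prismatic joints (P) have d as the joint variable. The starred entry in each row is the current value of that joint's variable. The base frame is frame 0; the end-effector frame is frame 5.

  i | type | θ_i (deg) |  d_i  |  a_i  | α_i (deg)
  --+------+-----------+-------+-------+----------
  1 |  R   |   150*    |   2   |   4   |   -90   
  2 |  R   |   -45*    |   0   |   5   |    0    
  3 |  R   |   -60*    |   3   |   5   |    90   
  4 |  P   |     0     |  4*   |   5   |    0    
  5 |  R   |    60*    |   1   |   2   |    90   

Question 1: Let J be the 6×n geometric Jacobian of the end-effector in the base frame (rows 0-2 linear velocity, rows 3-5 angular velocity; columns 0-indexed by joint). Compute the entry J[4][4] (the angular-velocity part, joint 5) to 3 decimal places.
-0.483

axis z_4 = (0.8365,-0.4830,-0.2588); lever o_n−o_4 = (0.1946,-2.1124,0.7071)
cross product → J_v[:, 4] = (-0.8882,-0.6419,-1.6730)
J_ω[:, 4] = z_4
entry J[4][4] = -0.4830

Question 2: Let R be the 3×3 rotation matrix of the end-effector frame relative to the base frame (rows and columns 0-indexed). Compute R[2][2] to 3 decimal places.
End-effector z-axis (col 2 of R) = (0.4441,0.3209,0.8365)
R[2][2] = 0.8365

0.837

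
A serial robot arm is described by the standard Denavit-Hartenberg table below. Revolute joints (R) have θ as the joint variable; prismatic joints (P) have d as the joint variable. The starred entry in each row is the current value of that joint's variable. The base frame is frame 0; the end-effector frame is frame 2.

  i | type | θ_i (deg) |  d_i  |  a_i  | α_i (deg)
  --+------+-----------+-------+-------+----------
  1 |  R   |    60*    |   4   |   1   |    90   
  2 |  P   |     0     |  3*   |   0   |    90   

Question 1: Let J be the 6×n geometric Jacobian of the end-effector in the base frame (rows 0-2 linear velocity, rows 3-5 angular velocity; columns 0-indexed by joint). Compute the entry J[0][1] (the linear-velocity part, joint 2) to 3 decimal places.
0.866

prismatic axis z_1 = (0.8660,-0.5000,0.0000)
J_v[:, 1] = z_1; J_ω[:, 1] = (0,0,0)
entry J[0][1] = 0.8660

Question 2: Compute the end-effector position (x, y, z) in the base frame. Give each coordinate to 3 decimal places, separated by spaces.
after link 1: o_1 = (0.5000, 0.8660, 4.0000)
after link 2: o_2 = (3.0981, -0.6340, 4.0000)

3.098 -0.634 4.000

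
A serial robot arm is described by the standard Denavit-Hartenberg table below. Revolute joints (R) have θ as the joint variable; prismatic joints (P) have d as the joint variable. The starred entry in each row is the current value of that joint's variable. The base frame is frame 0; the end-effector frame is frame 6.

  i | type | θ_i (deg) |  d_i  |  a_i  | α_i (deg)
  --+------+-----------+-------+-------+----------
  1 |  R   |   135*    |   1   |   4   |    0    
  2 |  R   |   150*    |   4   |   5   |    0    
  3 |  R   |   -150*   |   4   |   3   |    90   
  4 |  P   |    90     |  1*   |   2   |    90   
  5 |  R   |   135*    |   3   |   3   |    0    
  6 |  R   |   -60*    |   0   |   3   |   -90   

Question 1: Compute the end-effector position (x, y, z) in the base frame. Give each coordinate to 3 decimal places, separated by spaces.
after link 1: o_1 = (-2.8284, 2.8284, 1.0000)
after link 2: o_2 = (-1.5343, -2.0012, 5.0000)
after link 3: o_3 = (-3.6557, 0.1201, 9.0000)
after link 4: o_4 = (-2.9485, 0.8272, 11.0000)
after link 5: o_5 = (-3.5699, 4.4485, 8.8787)
after link 6: o_6 = (-1.5208, 6.4976, 9.6551)

-1.521 6.498 9.655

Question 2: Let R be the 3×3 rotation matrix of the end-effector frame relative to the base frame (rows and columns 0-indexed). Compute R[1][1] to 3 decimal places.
End-effector y-axis (col 1 of R) = (0.7071,-0.7071,0.0000)
R[1][1] = -0.7071

-0.707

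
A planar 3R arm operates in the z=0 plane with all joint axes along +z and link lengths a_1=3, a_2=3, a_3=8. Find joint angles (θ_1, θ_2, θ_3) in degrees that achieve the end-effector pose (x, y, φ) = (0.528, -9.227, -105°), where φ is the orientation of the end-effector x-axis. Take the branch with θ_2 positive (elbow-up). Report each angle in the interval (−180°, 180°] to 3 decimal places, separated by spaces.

-89.986 119.995 -135.009

wrist centre = target − a_3·(cos φ, sin φ) = (2.5986, -1.4996)
cos θ_2 = (9.0013−3²−3²)/(2·3·3) = -0.4999; θ_2 = 119.9954° (elbow-up)
β = atan2(-1.4996,2.5986) = -29.9887°; ψ = atan2(2.5982,1.5002) = 59.9977°
θ_1 = β − ψ = -89.9864°
θ_3 = φ − θ_1 − θ_2 = -135.0090° (wrapped to (-180°,180°])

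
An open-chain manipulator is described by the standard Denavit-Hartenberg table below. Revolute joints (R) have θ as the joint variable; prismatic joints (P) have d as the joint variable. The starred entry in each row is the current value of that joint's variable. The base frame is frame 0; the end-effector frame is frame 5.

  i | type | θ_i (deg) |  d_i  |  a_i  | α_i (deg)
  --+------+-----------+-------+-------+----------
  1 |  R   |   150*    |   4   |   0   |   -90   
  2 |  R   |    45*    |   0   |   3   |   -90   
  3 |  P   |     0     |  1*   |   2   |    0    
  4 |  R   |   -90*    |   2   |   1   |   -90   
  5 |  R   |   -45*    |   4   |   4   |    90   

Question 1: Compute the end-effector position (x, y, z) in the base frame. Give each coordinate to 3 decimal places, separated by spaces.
-3.856 -2.194 -6.485

after link 1: o_1 = (0.0000, 0.0000, 4.0000)
after link 2: o_2 = (-1.8371, 1.0607, 1.8787)
after link 3: o_3 = (-2.4495, 1.4142, -0.2426)
after link 4: o_4 = (-1.7247, -0.1589, -1.6569)
after link 5: o_5 = (-3.8564, -2.1942, -6.4853)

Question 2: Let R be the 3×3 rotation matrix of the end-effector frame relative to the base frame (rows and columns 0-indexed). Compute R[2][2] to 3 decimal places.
End-effector z-axis (col 2 of R) = (0.7866,0.3624,-0.5000)
R[2][2] = -0.5000

-0.500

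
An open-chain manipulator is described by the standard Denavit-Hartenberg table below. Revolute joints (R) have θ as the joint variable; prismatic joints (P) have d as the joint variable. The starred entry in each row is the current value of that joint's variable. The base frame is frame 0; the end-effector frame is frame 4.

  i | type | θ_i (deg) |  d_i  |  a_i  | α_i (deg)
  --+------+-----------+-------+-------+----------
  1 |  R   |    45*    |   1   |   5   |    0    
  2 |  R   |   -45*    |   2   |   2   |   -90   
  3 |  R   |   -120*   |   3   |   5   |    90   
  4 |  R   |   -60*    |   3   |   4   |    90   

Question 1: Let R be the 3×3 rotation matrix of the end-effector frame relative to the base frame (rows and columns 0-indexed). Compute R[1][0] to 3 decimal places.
End-effector x-axis (col 0 of R) = (-0.2500,-0.8660,0.4330)
R[1][0] = -0.8660

-0.866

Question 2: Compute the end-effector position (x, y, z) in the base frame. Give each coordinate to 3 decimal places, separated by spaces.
-0.563 3.071 7.562

after link 1: o_1 = (3.5355, 3.5355, 1.0000)
after link 2: o_2 = (5.5355, 3.5355, 3.0000)
after link 3: o_3 = (3.0355, 6.5355, 7.3301)
after link 4: o_4 = (-0.5625, 3.0714, 7.5622)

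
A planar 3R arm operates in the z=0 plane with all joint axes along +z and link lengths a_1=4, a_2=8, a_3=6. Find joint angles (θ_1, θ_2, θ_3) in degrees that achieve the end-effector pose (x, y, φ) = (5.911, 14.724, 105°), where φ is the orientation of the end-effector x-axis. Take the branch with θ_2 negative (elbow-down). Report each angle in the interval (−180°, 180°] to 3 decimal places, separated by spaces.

wrist centre = target − a_3·(cos φ, sin φ) = (7.4639, 8.9284)
cos θ_2 = (135.4271−4²−8²)/(2·4·8) = 0.8660; θ_2 = -29.9973° (elbow-down)
β = atan2(8.9284,7.4639) = 50.1054°; ψ = atan2(-3.9997,10.9284) = -20.1021°
θ_1 = β − ψ = 70.2074°
θ_3 = φ − θ_1 − θ_2 = 64.7898° (wrapped to (-180°,180°])

70.207 -29.997 64.790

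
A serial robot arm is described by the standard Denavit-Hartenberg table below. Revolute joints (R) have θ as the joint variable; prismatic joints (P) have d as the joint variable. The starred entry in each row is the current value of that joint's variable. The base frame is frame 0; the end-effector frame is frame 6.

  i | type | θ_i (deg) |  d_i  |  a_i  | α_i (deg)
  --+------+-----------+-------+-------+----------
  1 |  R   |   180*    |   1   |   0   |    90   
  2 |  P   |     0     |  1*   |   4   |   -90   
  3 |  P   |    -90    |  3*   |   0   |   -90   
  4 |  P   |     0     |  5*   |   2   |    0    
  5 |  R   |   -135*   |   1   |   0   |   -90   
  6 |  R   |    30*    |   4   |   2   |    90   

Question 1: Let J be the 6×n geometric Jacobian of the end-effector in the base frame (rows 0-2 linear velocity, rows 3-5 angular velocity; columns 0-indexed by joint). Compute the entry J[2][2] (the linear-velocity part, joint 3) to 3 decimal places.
1.000

prismatic axis z_2 = (0.0000,0.0000,1.0000)
J_v[:, 2] = z_2; J_ω[:, 2] = (0,0,0)
entry J[2][2] = 1.0000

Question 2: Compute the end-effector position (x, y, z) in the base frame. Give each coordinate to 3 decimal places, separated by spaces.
-9.000 4.604 8.053

after link 1: o_1 = (0.0000, 0.0000, 1.0000)
after link 2: o_2 = (-4.0000, 1.0000, 1.0000)
after link 3: o_3 = (-4.0000, 1.0000, 4.0000)
after link 4: o_4 = (-9.0000, 3.0000, 4.0000)
after link 5: o_5 = (-10.0000, 3.0000, 4.0000)
after link 6: o_6 = (-9.0000, 4.6037, 8.0532)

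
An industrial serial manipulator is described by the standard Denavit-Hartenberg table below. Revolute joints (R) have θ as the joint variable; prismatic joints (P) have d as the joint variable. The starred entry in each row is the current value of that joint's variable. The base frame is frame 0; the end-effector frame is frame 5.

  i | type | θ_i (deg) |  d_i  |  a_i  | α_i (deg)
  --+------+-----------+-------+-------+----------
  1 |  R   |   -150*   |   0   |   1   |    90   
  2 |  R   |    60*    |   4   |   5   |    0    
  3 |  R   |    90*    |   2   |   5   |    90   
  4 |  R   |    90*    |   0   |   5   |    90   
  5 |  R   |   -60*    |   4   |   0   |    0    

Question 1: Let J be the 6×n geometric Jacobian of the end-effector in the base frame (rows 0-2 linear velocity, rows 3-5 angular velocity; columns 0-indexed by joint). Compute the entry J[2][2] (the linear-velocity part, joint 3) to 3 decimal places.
-7.794

axis z_2 = (-0.5000,0.8660,0.0000); lever o_n−o_2 = (3.2500,9.9593,4.5000)
cross product → J_v[:, 2] = (3.8971,2.2500,-7.7942)
J_ω[:, 2] = z_2
entry J[2][2] = -7.7942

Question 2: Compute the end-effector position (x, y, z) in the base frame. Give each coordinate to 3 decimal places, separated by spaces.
-1.781 11.673 8.830

after link 1: o_1 = (-0.8660, -0.5000, 0.0000)
after link 2: o_2 = (-5.0311, 1.7141, 4.3301)
after link 3: o_3 = (-2.2811, 5.6112, 6.8301)
after link 4: o_4 = (-4.7811, 9.9413, 6.8301)
after link 5: o_5 = (-1.7811, 11.6734, 8.8301)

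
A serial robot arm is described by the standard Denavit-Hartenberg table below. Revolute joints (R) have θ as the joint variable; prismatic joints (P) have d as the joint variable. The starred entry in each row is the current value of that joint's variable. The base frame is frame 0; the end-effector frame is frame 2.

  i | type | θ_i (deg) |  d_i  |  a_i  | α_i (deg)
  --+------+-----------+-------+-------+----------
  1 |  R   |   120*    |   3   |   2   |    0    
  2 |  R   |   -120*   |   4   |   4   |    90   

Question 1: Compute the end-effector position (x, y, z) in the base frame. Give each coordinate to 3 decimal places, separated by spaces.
3.000 1.732 7.000

after link 1: o_1 = (-1.0000, 1.7321, 3.0000)
after link 2: o_2 = (3.0000, 1.7321, 7.0000)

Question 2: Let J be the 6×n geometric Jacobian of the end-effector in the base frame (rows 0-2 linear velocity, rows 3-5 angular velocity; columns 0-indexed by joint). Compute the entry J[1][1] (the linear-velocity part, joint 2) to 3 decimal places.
4.000

axis z_1 = (0.0000,0.0000,1.0000); lever o_n−o_1 = (4.0000,0.0000,4.0000)
cross product → J_v[:, 1] = (0.0000,4.0000,0.0000)
J_ω[:, 1] = z_1
entry J[1][1] = 4.0000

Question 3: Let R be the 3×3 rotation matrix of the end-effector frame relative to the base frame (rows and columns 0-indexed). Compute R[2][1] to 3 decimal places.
End-effector y-axis (col 1 of R) = (0.0000,0.0000,1.0000)
R[2][1] = 1.0000

1.000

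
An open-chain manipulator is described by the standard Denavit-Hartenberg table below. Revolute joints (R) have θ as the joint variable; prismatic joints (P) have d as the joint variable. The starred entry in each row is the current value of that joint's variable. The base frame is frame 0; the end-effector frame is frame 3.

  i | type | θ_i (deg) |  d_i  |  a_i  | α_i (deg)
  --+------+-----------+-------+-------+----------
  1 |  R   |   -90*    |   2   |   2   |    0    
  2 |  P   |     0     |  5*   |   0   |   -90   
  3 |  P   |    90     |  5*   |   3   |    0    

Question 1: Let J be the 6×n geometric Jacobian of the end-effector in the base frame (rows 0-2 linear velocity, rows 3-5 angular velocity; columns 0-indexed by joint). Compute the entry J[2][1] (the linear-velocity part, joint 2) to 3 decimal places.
1.000

prismatic axis z_1 = (0.0000,0.0000,1.0000)
J_v[:, 1] = z_1; J_ω[:, 1] = (0,0,0)
entry J[2][1] = 1.0000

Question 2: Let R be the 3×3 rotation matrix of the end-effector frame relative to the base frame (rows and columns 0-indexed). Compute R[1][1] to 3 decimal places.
End-effector y-axis (col 1 of R) = (-0.0000,1.0000,-0.0000)
R[1][1] = 1.0000

1.000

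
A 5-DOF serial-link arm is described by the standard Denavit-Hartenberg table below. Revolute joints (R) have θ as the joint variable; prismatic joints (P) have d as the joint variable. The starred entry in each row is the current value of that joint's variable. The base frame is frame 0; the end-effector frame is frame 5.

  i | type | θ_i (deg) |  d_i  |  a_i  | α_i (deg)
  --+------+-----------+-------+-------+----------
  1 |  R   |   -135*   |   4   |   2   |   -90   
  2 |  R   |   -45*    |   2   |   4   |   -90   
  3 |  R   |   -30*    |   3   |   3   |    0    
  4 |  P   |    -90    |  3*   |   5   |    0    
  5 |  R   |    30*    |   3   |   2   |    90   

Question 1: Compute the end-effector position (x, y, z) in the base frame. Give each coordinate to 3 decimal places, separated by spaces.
-1.012 -14.914 0.534

after link 1: o_1 = (-1.4142, -1.4142, 4.0000)
after link 2: o_2 = (-2.0000, -4.8284, 6.8284)
after link 3: o_3 = (-3.7384, -8.6881, 6.5442)
after link 4: o_4 = (-0.9265, -12.0000, 2.6551)
after link 5: o_5 = (-1.0123, -14.9142, 0.5338)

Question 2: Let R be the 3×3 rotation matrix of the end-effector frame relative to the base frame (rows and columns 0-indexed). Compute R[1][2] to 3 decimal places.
0.500

End-effector z-axis (col 2 of R) = (0.5000,0.5000,-0.7071)
R[1][2] = 0.5000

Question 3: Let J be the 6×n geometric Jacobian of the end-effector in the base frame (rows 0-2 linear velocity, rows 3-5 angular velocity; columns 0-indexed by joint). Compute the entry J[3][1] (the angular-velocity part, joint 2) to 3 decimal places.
axis z_1 = (0.7071,-0.7071,0.0000); lever o_n−o_1 = (0.4019,-13.5000,-3.4662)
cross product → J_v[:, 1] = (2.4510,2.4510,-9.2617)
J_ω[:, 1] = z_1
entry J[3][1] = 0.7071

0.707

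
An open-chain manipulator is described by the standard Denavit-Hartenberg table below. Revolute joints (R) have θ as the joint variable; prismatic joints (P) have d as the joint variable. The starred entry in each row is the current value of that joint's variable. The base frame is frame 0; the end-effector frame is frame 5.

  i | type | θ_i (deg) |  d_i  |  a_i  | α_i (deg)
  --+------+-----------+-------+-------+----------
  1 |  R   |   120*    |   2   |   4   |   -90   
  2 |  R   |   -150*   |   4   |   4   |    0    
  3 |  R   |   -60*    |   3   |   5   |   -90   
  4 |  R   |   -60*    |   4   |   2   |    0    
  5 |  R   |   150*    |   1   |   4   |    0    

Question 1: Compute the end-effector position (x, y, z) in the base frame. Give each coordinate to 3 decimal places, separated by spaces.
after link 1: o_1 = (-2.0000, 3.4641, 2.0000)
after link 2: o_2 = (-3.7321, -1.5359, 4.0000)
after link 3: o_3 = (-4.1651, -6.7859, 1.5000)
after link 4: o_4 = (-4.2321, -10.1340, 4.4641)
after link 5: o_5 = (-0.5179, -8.5670, 5.3301)

-0.518 -8.567 5.330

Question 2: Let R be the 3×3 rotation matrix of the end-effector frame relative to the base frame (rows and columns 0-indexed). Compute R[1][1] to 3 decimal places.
End-effector y-axis (col 1 of R) = (-0.4330,0.7500,0.5000)
R[1][1] = 0.7500

0.750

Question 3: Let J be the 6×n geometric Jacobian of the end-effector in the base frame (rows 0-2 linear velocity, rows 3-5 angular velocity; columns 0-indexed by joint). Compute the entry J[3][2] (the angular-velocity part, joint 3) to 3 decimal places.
-0.866

axis z_2 = (-0.8660,-0.5000,0.0000); lever o_n−o_2 = (3.2141,-7.0311,1.3301)
cross product → J_v[:, 2] = (-0.6651,1.1519,7.6962)
J_ω[:, 2] = z_2
entry J[3][2] = -0.8660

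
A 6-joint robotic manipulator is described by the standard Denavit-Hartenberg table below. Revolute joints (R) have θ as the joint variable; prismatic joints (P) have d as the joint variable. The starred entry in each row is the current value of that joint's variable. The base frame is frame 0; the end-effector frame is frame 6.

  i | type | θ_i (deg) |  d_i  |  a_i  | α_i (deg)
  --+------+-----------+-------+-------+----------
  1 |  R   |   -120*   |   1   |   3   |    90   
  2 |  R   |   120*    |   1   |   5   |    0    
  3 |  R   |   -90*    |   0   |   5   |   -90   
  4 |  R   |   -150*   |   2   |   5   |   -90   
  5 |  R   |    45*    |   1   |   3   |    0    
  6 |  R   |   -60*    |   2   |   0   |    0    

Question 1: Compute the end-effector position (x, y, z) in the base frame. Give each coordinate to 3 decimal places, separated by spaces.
-6.624 2.844 5.391

after link 1: o_1 = (-1.5000, -2.5981, 1.0000)
after link 2: o_2 = (-1.1160, 0.0670, 5.3301)
after link 3: o_3 = (-3.2811, -3.6830, 7.8301)
after link 4: o_4 = (-3.0712, 1.6806, 7.3971)
after link 5: o_5 = (-4.6911, 2.7282, 4.8914)
after link 6: o_6 = (-6.6241, 2.8443, 5.3914)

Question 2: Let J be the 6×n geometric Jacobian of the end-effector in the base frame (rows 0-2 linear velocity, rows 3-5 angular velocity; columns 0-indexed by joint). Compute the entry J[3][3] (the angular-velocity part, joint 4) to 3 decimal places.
0.250

axis z_3 = (0.2500,0.4330,0.8660); lever o_n−o_3 = (-3.3430,6.5273,-2.4387)
cross product → J_v[:, 3] = (-6.7088,-2.2854,3.0794)
J_ω[:, 3] = z_3
entry J[3][3] = 0.2500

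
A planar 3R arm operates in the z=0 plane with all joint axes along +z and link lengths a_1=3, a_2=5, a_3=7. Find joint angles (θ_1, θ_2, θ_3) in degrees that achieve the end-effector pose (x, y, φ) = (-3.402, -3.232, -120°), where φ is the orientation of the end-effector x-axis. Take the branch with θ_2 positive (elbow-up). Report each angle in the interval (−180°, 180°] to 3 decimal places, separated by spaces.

-29.997 149.999 119.998

wrist centre = target − a_3·(cos φ, sin φ) = (0.0980, 2.8302)
cos θ_2 = (8.0195−3²−5²)/(2·3·5) = -0.8660; θ_2 = 149.9990° (elbow-up)
β = atan2(2.8302,0.0980) = 88.0168°; ψ = atan2(2.5001,-1.3301) = 118.0137°
θ_1 = β − ψ = -29.9969°
θ_3 = φ − θ_1 − θ_2 = 119.9979° (wrapped to (-180°,180°])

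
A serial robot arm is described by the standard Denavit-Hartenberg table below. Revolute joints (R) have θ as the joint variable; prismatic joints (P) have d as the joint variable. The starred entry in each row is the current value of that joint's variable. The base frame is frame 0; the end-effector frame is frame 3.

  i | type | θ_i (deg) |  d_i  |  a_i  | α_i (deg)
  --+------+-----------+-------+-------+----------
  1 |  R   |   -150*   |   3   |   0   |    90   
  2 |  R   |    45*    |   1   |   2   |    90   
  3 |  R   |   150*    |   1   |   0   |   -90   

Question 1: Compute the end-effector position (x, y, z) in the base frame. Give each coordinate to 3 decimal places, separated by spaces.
-2.337 -0.195 3.707

after link 1: o_1 = (0.0000, 0.0000, 3.0000)
after link 2: o_2 = (-1.7247, 0.1589, 4.4142)
after link 3: o_3 = (-2.3371, -0.1946, 3.7071)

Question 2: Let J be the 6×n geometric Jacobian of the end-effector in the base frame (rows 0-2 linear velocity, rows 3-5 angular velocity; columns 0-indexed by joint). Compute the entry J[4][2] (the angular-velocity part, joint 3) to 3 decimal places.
axis z_2 = (-0.6124,-0.3536,-0.7071); lever o_n−o_2 = (-0.6124,-0.3536,-0.7071)
cross product → J_v[:, 2] = (-0.0000,0.0000,0.0000)
J_ω[:, 2] = z_2
entry J[4][2] = -0.3536

-0.354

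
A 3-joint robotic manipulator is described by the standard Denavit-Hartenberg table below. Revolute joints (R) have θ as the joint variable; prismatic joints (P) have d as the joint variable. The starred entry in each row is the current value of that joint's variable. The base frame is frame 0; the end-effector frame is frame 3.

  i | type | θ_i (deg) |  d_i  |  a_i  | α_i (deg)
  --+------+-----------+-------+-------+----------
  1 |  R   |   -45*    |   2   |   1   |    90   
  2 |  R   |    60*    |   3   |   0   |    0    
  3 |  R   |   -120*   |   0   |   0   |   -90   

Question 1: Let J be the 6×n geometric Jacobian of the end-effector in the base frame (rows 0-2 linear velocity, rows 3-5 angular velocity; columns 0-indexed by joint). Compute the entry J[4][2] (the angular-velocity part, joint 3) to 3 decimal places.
-0.707

axis z_2 = (-0.7071,-0.7071,0.0000); lever o_n−o_2 = (0.0000,0.0000,0.0000)
cross product → J_v[:, 2] = (-0.0000,0.0000,0.0000)
J_ω[:, 2] = z_2
entry J[4][2] = -0.7071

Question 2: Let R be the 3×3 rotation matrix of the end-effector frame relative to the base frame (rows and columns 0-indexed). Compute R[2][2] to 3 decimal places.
End-effector z-axis (col 2 of R) = (0.6124,-0.6124,0.5000)
R[2][2] = 0.5000

0.500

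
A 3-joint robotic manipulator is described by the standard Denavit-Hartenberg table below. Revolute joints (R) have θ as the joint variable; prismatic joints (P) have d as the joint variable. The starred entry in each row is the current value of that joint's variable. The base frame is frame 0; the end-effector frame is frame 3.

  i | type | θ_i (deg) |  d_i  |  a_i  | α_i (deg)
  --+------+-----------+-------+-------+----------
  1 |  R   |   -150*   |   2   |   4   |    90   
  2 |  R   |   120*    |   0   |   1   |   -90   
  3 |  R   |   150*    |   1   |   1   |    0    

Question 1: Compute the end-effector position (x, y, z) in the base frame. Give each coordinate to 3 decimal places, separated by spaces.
after link 1: o_1 = (-3.4641, -2.0000, 2.0000)
after link 2: o_2 = (-3.0311, -1.7500, 2.8660)
after link 3: o_3 = (-2.4061, -1.9665, 1.6160)

-2.406 -1.967 1.616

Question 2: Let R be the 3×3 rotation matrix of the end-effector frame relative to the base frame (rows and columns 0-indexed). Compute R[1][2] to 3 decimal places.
End-effector z-axis (col 2 of R) = (0.7500,0.4330,-0.5000)
R[1][2] = 0.4330

0.433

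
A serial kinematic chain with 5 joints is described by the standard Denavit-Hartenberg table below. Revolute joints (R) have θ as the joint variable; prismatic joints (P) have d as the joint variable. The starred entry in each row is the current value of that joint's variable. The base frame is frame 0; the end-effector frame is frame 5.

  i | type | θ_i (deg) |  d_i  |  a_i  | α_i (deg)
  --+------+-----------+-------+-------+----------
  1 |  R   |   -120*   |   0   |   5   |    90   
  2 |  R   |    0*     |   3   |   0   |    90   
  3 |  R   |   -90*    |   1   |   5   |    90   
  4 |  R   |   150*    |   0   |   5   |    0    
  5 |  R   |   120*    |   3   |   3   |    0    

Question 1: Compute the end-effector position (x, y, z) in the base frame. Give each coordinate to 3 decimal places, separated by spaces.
-3.018 -0.567 -0.500

after link 1: o_1 = (-2.5000, -4.3301, 0.0000)
after link 2: o_2 = (-5.0981, -2.8301, 0.0000)
after link 3: o_3 = (-0.7679, -5.3301, -1.0000)
after link 4: o_4 = (-4.5179, -3.1651, -3.5000)
after link 5: o_5 = (-3.0179, -0.5670, -0.5000)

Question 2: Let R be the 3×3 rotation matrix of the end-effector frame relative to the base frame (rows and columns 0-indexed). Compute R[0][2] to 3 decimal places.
End-effector z-axis (col 2 of R) = (0.5000,0.8660,-0.0000)
R[0][2] = 0.5000

0.500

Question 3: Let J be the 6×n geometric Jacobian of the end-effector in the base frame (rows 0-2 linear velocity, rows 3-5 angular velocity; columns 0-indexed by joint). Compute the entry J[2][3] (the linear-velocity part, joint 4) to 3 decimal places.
4.330

axis z_3 = (0.5000,0.8660,-0.0000); lever o_n−o_3 = (-2.2500,4.7631,0.5000)
cross product → J_v[:, 3] = (0.4330,-0.2500,4.3301)
J_ω[:, 3] = z_3
entry J[2][3] = 4.3301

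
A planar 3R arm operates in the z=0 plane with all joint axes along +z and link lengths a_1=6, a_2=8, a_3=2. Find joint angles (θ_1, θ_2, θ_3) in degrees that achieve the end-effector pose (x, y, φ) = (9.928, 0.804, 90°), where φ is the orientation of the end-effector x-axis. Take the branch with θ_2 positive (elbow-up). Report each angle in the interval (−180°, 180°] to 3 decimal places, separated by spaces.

wrist centre = target − a_3·(cos φ, sin φ) = (9.9280, -1.1960)
cos θ_2 = (99.9956−6²−8²)/(2·6·8) = -0.0000; θ_2 = 90.0026° (elbow-up)
β = atan2(-1.1960,9.9280) = -6.8692°; ψ = atan2(8.0000,5.9996) = 53.1318°
θ_1 = β − ψ = -60.0010°
θ_3 = φ − θ_1 − θ_2 = 59.9983° (wrapped to (-180°,180°])

-60.001 90.003 59.998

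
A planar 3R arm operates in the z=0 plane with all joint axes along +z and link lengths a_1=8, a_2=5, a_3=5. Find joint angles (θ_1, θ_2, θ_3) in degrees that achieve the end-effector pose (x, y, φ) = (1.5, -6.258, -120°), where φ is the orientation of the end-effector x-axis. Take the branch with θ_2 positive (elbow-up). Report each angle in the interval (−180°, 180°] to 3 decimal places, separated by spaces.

-59.995 150.002 149.993

wrist centre = target − a_3·(cos φ, sin φ) = (4.0000, -1.9279)
cos θ_2 = (19.7167−8²−5²)/(2·8·5) = -0.8660; θ_2 = 150.0018° (elbow-up)
β = atan2(-1.9279,4.0000) = -25.7326°; ψ = atan2(2.4999,3.6698) = 34.2627°
θ_1 = β − ψ = -59.9953°
θ_3 = φ − θ_1 − θ_2 = 149.9934° (wrapped to (-180°,180°])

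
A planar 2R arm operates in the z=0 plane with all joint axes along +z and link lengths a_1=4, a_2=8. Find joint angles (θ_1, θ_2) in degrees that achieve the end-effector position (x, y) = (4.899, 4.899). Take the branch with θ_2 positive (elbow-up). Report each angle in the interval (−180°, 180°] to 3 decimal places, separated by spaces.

-45.000 120.000

cos θ_2 = (48.0004−4²−8²)/(2·4·8) = -0.5000; θ_2 = 119.9996° (elbow-up)
β = atan2(4.8990,4.8990) = 45.0000°; ψ = atan2(6.9282,0.0001) = 89.9996°
θ_1 = β − ψ = -44.9996°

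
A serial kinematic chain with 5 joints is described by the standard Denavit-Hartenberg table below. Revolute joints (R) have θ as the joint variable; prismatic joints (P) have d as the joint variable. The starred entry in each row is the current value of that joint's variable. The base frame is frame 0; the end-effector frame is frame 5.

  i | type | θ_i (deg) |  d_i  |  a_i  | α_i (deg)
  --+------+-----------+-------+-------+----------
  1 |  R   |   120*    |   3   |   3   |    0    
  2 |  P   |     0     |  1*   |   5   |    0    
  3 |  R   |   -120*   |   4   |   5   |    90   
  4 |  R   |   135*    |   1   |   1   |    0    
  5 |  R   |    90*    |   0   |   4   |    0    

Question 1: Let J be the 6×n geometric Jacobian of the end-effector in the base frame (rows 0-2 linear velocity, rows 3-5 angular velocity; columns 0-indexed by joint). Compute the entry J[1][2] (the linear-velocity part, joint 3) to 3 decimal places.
1.464

axis z_2 = (0.0000,0.0000,1.0000); lever o_n−o_2 = (1.4645,-1.0000,1.8787)
cross product → J_v[:, 2] = (1.0000,1.4645,-0.0000)
J_ω[:, 2] = z_2
entry J[1][2] = 1.4645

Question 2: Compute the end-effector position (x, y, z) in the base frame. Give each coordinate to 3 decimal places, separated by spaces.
after link 1: o_1 = (-1.5000, 2.5981, 3.0000)
after link 2: o_2 = (-4.0000, 6.9282, 4.0000)
after link 3: o_3 = (1.0000, 6.9282, 8.0000)
after link 4: o_4 = (0.2929, 5.9282, 8.7071)
after link 5: o_5 = (-2.5355, 5.9282, 5.8787)

-2.536 5.928 5.879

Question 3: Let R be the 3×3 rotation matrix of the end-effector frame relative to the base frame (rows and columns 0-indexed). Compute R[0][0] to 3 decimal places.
-0.707

End-effector x-axis (col 0 of R) = (-0.7071,-0.0000,-0.7071)
R[0][0] = -0.7071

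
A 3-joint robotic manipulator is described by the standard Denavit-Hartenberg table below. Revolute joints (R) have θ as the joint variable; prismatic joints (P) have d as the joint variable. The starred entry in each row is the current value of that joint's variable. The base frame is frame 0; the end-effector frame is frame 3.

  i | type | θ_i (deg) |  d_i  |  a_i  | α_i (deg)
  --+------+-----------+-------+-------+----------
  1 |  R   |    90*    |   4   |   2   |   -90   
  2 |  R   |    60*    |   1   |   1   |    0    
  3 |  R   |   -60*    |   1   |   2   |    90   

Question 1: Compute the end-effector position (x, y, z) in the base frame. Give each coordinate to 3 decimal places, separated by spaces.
-2.000 4.500 3.134

after link 1: o_1 = (0.0000, 2.0000, 4.0000)
after link 2: o_2 = (-1.0000, 2.5000, 3.1340)
after link 3: o_3 = (-2.0000, 4.5000, 3.1340)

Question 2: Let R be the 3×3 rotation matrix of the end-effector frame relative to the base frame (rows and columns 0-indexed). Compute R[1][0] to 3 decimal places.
1.000

End-effector x-axis (col 0 of R) = (0.0000,1.0000,0.0000)
R[1][0] = 1.0000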